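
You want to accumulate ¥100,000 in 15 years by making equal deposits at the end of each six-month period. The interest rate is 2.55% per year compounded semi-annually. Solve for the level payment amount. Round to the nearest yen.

Level ordinary annuity; solve FV = PMT × [((1+r)^n − 1)/r] for PMT.
Periodic rate r = 0.0255/2 per half-year; n is counted in half-years.
With n = 30: PMT = 100,000 / ([((1+r)^n − 1)/r]) = ¥2,757

¥2,757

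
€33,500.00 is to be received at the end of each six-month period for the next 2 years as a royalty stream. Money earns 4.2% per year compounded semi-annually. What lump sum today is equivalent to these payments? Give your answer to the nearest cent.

This is an ordinary annuity: 4 payments of €33,500.00 at the end of each six-month period.
Periodic rate r = 0.042/2 per half-year; n is counted in half-years.
PV = PMT × [(1 − (1+r)^−n)/r] = 33,500 × [1 − (1+r)^−4] / r = €127,249.97

€127,249.97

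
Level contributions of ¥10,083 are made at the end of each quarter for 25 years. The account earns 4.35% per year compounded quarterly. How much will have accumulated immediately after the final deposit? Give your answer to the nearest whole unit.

This is an ordinary annuity: 100 deposits of ¥10,083 at the end of each quarter.
Periodic rate r = 0.0435/4 per quarter; n is counted in quarters.
FV = PMT × [((1+r)^n − 1)/r] = 10,083 × [(1+r)^100 − 1] / r = ¥1,807,505

¥1,807,505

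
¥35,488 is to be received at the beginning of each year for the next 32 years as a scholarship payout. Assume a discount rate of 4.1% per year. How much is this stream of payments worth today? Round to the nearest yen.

¥651,977

This is an annuity due: 32 payments of ¥35,488 at the beginning of each year.
Periodic rate r = 0.041 per year.
PV = PMT × [(1 − (1+r)^−n)/r] × (1+r) = 35,488 × [1 − (1+r)^−32] / r × (1+r) = ¥651,977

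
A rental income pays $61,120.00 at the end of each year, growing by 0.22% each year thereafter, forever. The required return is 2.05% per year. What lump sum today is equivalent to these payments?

Periodic rate r = 0.0205 per year.
Growing perpetuity (Gordon): PV = PMT₁ / (r − g) = 61,120 / (r − 0.0022) = $3,339,890.71.

$3,339,890.71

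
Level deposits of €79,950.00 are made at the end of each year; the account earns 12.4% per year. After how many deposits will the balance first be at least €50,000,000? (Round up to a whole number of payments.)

Periodic rate r = 0.124 per year.
Ordinary annuity FV: 50,000,000 = 79,950 × [((1+r)^n − 1)/r].
(1+r)^n = 1 + 50,000,000 × r / 79,950, so n = ln(1 + 50,000,000·r/79,950) / ln(1+r) = 37.33.
Round up to a whole number of payments: n = 38.

38 payments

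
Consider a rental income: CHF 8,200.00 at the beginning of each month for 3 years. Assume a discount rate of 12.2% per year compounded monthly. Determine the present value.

This is an annuity due: 36 payments of CHF 8,200.00 at the beginning of each month.
Periodic rate r = 0.122/12 per month; n is counted in months.
PV = PMT × [(1 − (1+r)^−n)/r] × (1+r) = 8,200 × [1 − (1+r)^−36] / r × (1+r) = CHF 248,675.71

CHF 248,675.71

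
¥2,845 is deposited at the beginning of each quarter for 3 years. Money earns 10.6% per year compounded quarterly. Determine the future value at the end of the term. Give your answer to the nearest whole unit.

¥40,632

This is an annuity due: 12 deposits of ¥2,845 at the beginning of each quarter.
Periodic rate r = 0.106/4 per quarter; n is counted in quarters.
FV = PMT × [((1+r)^n − 1)/r] × (1+r) = 2,845 × [(1+r)^12 − 1] / r × (1+r) = ¥40,632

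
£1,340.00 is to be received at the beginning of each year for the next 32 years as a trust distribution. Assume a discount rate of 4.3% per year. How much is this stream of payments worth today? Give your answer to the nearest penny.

This is an annuity due: 32 payments of £1,340.00 at the beginning of each year.
Periodic rate r = 0.043 per year.
PV = PMT × [(1 − (1+r)^−n)/r] × (1+r) = 1,340 × [1 − (1+r)^−32] / r × (1+r) = £24,053.45

£24,053.45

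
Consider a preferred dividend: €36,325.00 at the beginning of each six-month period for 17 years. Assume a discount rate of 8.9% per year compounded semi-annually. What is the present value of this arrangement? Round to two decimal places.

€658,588.00

This is an annuity due: 34 payments of €36,325.00 at the beginning of each six-month period.
Periodic rate r = 0.089/2 per half-year; n is counted in half-years.
PV = PMT × [(1 − (1+r)^−n)/r] × (1+r) = 36,325 × [1 − (1+r)^−34] / r × (1+r) = €658,588.00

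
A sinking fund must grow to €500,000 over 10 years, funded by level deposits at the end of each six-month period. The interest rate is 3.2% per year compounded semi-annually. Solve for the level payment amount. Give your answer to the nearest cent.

€21,410.76

Level ordinary annuity; solve FV = PMT × [((1+r)^n − 1)/r] for PMT.
Periodic rate r = 0.032/2 per half-year; n is counted in half-years.
With n = 20: PMT = 500,000 / ([((1+r)^n − 1)/r]) = €21,410.76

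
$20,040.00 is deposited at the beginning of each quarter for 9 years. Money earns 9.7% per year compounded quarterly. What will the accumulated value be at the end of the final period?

$1,158,995.73

This is an annuity due: 36 deposits of $20,040.00 at the beginning of each quarter.
Periodic rate r = 0.097/4 per quarter; n is counted in quarters.
FV = PMT × [((1+r)^n − 1)/r] × (1+r) = 20,040 × [(1+r)^36 − 1] / r × (1+r) = $1,158,995.73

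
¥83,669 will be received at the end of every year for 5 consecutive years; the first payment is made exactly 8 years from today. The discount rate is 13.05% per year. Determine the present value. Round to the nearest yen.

¥124,549

Ordinary annuity of 5 payments, first payment at period 8.
Periodic rate r = 0.1305 per year.
The ordinary-annuity PV formula values the stream one period before the first payment (period 7); discount that back 7 periods:
PV₀ = 83,669 × [1 − (1+r)^−5] / r × (1+r)^−7 = ¥124,549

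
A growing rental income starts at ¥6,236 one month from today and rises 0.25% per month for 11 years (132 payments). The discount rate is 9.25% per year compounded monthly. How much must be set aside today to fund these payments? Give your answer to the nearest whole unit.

Periodic rate r = 0.0925/12 per month; n is counted in months.
Growing ordinary annuity: PV = PMT₁ × [1 − ((1+g)/(1+r))^n] / (r − g) = 6,236 × [1 − ((1+0.0025)/(1+r))^132] / (r − 0.0025) = ¥593,161.

¥593,161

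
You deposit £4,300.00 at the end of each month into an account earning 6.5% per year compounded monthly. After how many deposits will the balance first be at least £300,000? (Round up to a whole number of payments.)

60 payments

Periodic rate r = 0.065/12 per month; n is counted in months.
Ordinary annuity FV: 300,000 = 4,300 × [((1+r)^n − 1)/r].
(1+r)^n = 1 + 300,000 × r / 4,300, so n = ln(1 + 300,000·r/4,300) / ln(1+r) = 59.34.
Round up to a whole number of payments: n = 60.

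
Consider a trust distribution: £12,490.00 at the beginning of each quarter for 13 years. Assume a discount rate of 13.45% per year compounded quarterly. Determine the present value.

This is an annuity due: 52 payments of £12,490.00 at the beginning of each quarter.
Periodic rate r = 0.1345/4 per quarter; n is counted in quarters.
PV = PMT × [(1 − (1+r)^−n)/r] × (1+r) = 12,490 × [1 − (1+r)^−52] / r × (1+r) = £315,171.73

£315,171.73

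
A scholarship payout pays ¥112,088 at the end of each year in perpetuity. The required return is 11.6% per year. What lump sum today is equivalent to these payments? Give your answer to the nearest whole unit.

¥966,276

Periodic rate r = 0.116 per year.
Level perpetuity: PV = PMT / r = 112,088 / (0.116) = ¥966,276.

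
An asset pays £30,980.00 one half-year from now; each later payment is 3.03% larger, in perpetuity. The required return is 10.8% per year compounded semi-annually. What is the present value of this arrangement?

£1,307,173.00

Periodic rate r = 0.108/2 per half-year.
Growing perpetuity (Gordon): PV = PMT₁ / (r − g) = 30,980 / (r − 0.0303) = £1,307,173.00.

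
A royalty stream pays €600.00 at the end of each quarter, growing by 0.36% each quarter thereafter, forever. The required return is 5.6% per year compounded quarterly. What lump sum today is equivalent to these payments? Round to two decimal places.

Periodic rate r = 0.056/4 per quarter.
Growing perpetuity (Gordon): PV = PMT₁ / (r − g) = 600 / (r − 0.0036) = €57,692.31.

€57,692.31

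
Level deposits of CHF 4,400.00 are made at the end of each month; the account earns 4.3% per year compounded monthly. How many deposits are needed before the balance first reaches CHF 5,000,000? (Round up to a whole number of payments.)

454 payments

Periodic rate r = 0.043/12 per month; n is counted in months.
Ordinary annuity FV: 5,000,000 = 4,400 × [((1+r)^n − 1)/r].
(1+r)^n = 1 + 5,000,000 × r / 4,400, so n = ln(1 + 5,000,000·r/4,400) / ln(1+r) = 453.95.
Round up to a whole number of payments: n = 454.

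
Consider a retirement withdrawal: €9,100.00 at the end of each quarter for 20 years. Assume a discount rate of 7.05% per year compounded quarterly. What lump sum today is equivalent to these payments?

€388,700.25

This is an ordinary annuity: 80 payments of €9,100.00 at the end of each quarter.
Periodic rate r = 0.0705/4 per quarter; n is counted in quarters.
PV = PMT × [(1 − (1+r)^−n)/r] = 9,100 × [1 − (1+r)^−80] / r = €388,700.25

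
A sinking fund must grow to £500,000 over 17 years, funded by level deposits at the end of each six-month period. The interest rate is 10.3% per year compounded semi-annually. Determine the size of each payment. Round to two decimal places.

£5,703.69

Level ordinary annuity; solve FV = PMT × [((1+r)^n − 1)/r] for PMT.
Periodic rate r = 0.103/2 per half-year; n is counted in half-years.
With n = 34: PMT = 500,000 / ([((1+r)^n − 1)/r]) = £5,703.69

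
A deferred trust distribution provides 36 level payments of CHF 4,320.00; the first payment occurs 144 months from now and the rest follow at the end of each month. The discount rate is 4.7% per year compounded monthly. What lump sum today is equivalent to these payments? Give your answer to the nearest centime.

CHF 82,788.78

Ordinary annuity of 36 payments, first payment at period 144.
Periodic rate r = 0.047/12 per month; n is counted in months.
The ordinary-annuity PV formula values the stream one period before the first payment (period 143); discount that back 143 periods:
PV₀ = 4,320 × [1 − (1+r)^−36] / r × (1+r)^−143 = CHF 82,788.78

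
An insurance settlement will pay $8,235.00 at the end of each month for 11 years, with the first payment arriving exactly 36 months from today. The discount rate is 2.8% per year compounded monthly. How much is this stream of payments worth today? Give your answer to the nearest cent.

$861,416.36

Ordinary annuity of 132 payments, first payment at period 36.
Periodic rate r = 0.028/12 per month; n is counted in months.
The ordinary-annuity PV formula values the stream one period before the first payment (period 35); discount that back 35 periods:
PV₀ = 8,235 × [1 − (1+r)^−132] / r × (1+r)^−35 = $861,416.36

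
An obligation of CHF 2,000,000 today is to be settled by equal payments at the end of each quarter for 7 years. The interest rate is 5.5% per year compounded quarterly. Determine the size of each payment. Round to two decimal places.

CHF 86,542.68

Level ordinary annuity; solve PV = PMT × [(1 − (1+r)^−n)/r] for PMT.
Periodic rate r = 0.055/4 per quarter; n is counted in quarters.
With n = 28: PMT = 2,000,000 / ([(1 − (1+r)^−n)/r]) = CHF 86,542.68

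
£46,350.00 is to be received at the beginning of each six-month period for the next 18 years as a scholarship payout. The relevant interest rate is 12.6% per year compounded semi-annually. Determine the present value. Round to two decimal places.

This is an annuity due: 36 payments of £46,350.00 at the beginning of each six-month period.
Periodic rate r = 0.126/2 per half-year; n is counted in half-years.
PV = PMT × [(1 − (1+r)^−n)/r] × (1+r) = 46,350 × [1 − (1+r)^−36] / r × (1+r) = £695,359.13

£695,359.13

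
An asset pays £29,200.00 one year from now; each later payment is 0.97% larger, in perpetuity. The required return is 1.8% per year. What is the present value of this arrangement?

£3,518,072.29

Periodic rate r = 0.018 per year.
Growing perpetuity (Gordon): PV = PMT₁ / (r − g) = 29,200 / (r − 0.0097) = £3,518,072.29.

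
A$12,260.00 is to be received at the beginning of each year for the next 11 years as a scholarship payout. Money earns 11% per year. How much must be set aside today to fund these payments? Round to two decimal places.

This is an annuity due: 11 payments of A$12,260.00 at the beginning of each year.
Periodic rate r = 0.11 per year.
PV = PMT × [(1 − (1+r)^−n)/r] × (1+r) = 12,260 × [1 − (1+r)^−11] / r × (1+r) = A$84,461.98

A$84,461.98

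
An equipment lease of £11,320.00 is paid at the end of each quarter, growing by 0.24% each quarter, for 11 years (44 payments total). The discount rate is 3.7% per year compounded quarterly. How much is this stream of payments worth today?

£427,890.46

Periodic rate r = 0.037/4 per quarter; n is counted in quarters.
Growing ordinary annuity: PV = PMT₁ × [1 − ((1+g)/(1+r))^n] / (r − g) = 11,320 × [1 − ((1+0.0024)/(1+r))^44] / (r − 0.0024) = £427,890.46.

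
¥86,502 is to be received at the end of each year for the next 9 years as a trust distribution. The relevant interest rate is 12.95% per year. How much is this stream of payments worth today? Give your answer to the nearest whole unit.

¥444,725

This is an ordinary annuity: 9 payments of ¥86,502 at the end of each year.
Periodic rate r = 0.1295 per year.
PV = PMT × [(1 − (1+r)^−n)/r] = 86,502 × [1 − (1+r)^−9] / r = ¥444,725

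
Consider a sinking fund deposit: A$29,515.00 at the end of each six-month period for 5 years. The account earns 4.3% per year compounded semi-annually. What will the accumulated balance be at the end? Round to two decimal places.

A$325,406.18

This is an ordinary annuity: 10 deposits of A$29,515.00 at the end of each six-month period.
Periodic rate r = 0.043/2 per half-year; n is counted in half-years.
FV = PMT × [((1+r)^n − 1)/r] = 29,515 × [(1+r)^10 − 1] / r = A$325,406.18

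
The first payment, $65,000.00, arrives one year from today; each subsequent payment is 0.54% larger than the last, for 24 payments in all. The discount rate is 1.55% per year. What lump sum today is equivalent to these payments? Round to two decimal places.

$1,372,656.03

Periodic rate r = 0.0155 per year.
Growing ordinary annuity: PV = PMT₁ × [1 − ((1+g)/(1+r))^n] / (r − g) = 65,000 × [1 − ((1+0.0054)/(1+r))^24] / (r − 0.0054) = $1,372,656.03.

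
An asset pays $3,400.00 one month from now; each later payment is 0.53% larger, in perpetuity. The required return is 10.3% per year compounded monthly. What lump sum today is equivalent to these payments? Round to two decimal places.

$1,035,532.99

Periodic rate r = 0.103/12 per month.
Growing perpetuity (Gordon): PV = PMT₁ / (r − g) = 3,400 / (r − 0.0053) = $1,035,532.99.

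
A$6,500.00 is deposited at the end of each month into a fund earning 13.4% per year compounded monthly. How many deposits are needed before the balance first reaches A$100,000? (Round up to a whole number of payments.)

15 payments

Periodic rate r = 0.134/12 per month; n is counted in months.
Ordinary annuity FV: 100,000 = 6,500 × [((1+r)^n − 1)/r].
(1+r)^n = 1 + 100,000 × r / 6,500, so n = ln(1 + 100,000·r/6,500) / ln(1+r) = 14.28.
Round up to a whole number of payments: n = 15.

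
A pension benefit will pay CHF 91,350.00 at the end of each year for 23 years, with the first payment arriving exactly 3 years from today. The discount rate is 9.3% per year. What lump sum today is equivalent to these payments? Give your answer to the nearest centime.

CHF 715,868.68

Ordinary annuity of 23 payments, first payment at period 3.
Periodic rate r = 0.093 per year.
The ordinary-annuity PV formula values the stream one period before the first payment (period 2); discount that back 2 periods:
PV₀ = 91,350 × [1 − (1+r)^−23] / r × (1+r)^−2 = CHF 715,868.68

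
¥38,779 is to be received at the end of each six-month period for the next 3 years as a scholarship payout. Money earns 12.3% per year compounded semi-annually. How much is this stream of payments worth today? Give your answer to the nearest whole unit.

¥189,794

This is an ordinary annuity: 6 payments of ¥38,779 at the end of each six-month period.
Periodic rate r = 0.123/2 per half-year; n is counted in half-years.
PV = PMT × [(1 − (1+r)^−n)/r] = 38,779 × [1 − (1+r)^−6] / r = ¥189,794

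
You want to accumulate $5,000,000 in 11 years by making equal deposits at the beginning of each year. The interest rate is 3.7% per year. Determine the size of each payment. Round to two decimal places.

$363,113.38

Level annuity due; solve FV = PMT × [((1+r)^n − 1)/r] × (1+r) for PMT.
Periodic rate r = 0.037 per year.
With n = 11: PMT = 5,000,000 / ([((1+r)^n − 1)/r] × (1+r)) = $363,113.38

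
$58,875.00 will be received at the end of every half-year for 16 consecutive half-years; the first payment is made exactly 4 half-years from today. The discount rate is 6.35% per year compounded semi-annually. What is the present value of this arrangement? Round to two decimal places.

$664,420.60

Ordinary annuity of 16 payments, first payment at period 4.
Periodic rate r = 0.0635/2 per half-year; n is counted in half-years.
The ordinary-annuity PV formula values the stream one period before the first payment (period 3); discount that back 3 periods:
PV₀ = 58,875 × [1 − (1+r)^−16] / r × (1+r)^−3 = $664,420.60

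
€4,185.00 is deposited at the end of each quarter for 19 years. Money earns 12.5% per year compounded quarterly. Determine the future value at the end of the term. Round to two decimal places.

This is an ordinary annuity: 76 deposits of €4,185.00 at the end of each quarter.
Periodic rate r = 0.125/4 per quarter; n is counted in quarters.
FV = PMT × [((1+r)^n − 1)/r] = 4,185 × [(1+r)^76 − 1] / r = €1,254,454.15

€1,254,454.15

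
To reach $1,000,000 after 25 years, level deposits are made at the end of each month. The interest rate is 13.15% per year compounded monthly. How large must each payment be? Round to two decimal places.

Level ordinary annuity; solve FV = PMT × [((1+r)^n − 1)/r] for PMT.
Periodic rate r = 0.1315/12 per month; n is counted in months.
With n = 300: PMT = 1,000,000 / ([((1+r)^n − 1)/r]) = $433.11

$433.11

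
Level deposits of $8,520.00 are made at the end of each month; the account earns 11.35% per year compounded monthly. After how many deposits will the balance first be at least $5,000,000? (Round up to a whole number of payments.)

200 payments

Periodic rate r = 0.1135/12 per month; n is counted in months.
Ordinary annuity FV: 5,000,000 = 8,520 × [((1+r)^n − 1)/r].
(1+r)^n = 1 + 5,000,000 × r / 8,520, so n = ln(1 + 5,000,000·r/8,520) / ln(1+r) = 199.66.
Round up to a whole number of payments: n = 200.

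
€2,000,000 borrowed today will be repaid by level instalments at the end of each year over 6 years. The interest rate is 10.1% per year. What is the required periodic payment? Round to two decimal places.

€460,561.31

Level ordinary annuity; solve PV = PMT × [(1 − (1+r)^−n)/r] for PMT.
Periodic rate r = 0.101 per year.
With n = 6: PMT = 2,000,000 / ([(1 − (1+r)^−n)/r]) = €460,561.31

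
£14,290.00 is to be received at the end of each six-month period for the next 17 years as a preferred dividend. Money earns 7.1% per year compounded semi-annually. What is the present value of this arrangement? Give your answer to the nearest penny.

£279,593.19

This is an ordinary annuity: 34 payments of £14,290.00 at the end of each six-month period.
Periodic rate r = 0.071/2 per half-year; n is counted in half-years.
PV = PMT × [(1 − (1+r)^−n)/r] = 14,290 × [1 − (1+r)^−34] / r = £279,593.19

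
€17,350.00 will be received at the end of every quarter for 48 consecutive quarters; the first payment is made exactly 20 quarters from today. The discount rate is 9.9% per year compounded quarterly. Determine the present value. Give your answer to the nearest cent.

Ordinary annuity of 48 payments, first payment at period 20.
Periodic rate r = 0.099/4 per quarter; n is counted in quarters.
The ordinary-annuity PV formula values the stream one period before the first payment (period 19); discount that back 19 periods:
PV₀ = 17,350 × [1 − (1+r)^−48] / r × (1+r)^−19 = €304,292.48

€304,292.48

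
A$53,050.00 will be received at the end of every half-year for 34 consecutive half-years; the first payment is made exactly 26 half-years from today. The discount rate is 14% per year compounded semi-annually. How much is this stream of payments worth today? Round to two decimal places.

Ordinary annuity of 34 payments, first payment at period 26.
Periodic rate r = 0.14/2 per half-year; n is counted in half-years.
The ordinary-annuity PV formula values the stream one period before the first payment (period 25); discount that back 25 periods:
PV₀ = 53,050 × [1 − (1+r)^−34] / r × (1+r)^−25 = A$125,640.47

A$125,640.47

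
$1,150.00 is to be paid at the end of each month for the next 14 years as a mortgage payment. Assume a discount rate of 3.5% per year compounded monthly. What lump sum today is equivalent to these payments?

$152,563.54

This is an ordinary annuity: 168 payments of $1,150.00 at the end of each month.
Periodic rate r = 0.035/12 per month; n is counted in months.
PV = PMT × [(1 − (1+r)^−n)/r] = 1,150 × [1 − (1+r)^−168] / r = $152,563.54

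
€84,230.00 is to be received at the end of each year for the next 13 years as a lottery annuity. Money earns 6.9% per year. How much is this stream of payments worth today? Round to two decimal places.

€707,972.43

This is an ordinary annuity: 13 payments of €84,230.00 at the end of each year.
Periodic rate r = 0.069 per year.
PV = PMT × [(1 − (1+r)^−n)/r] = 84,230 × [1 − (1+r)^−13] / r = €707,972.43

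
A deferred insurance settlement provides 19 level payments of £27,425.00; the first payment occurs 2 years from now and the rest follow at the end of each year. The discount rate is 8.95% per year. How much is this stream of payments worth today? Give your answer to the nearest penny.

Ordinary annuity of 19 payments, first payment at period 2.
Periodic rate r = 0.0895 per year.
The ordinary-annuity PV formula values the stream one period before the first payment (period 1); discount that back 1 periods:
PV₀ = 27,425 × [1 − (1+r)^−19] / r × (1+r)^−1 = £226,072.84

£226,072.84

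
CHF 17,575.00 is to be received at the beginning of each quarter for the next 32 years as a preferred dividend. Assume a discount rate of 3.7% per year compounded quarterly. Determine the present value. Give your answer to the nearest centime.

This is an annuity due: 128 payments of CHF 17,575.00 at the beginning of each quarter.
Periodic rate r = 0.037/4 per quarter; n is counted in quarters.
PV = PMT × [(1 − (1+r)^−n)/r] × (1+r) = 17,575 × [1 − (1+r)^−128] / r × (1+r) = CHF 1,327,494.42

CHF 1,327,494.42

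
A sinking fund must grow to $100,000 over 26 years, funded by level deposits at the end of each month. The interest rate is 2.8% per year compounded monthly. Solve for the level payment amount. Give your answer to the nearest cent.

$218.24

Level ordinary annuity; solve FV = PMT × [((1+r)^n − 1)/r] for PMT.
Periodic rate r = 0.028/12 per month; n is counted in months.
With n = 312: PMT = 100,000 / ([((1+r)^n − 1)/r]) = $218.24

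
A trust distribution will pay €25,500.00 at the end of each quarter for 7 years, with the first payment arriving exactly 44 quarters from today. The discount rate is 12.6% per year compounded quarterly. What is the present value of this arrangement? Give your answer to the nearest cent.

Ordinary annuity of 28 payments, first payment at period 44.
Periodic rate r = 0.126/4 per quarter; n is counted in quarters.
The ordinary-annuity PV formula values the stream one period before the first payment (period 43); discount that back 43 periods:
PV₀ = 25,500 × [1 − (1+r)^−28] / r × (1+r)^−43 = €123,811.57

€123,811.57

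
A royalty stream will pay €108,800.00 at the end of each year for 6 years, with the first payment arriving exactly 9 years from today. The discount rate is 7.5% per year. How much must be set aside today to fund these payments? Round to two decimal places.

Ordinary annuity of 6 payments, first payment at period 9.
Periodic rate r = 0.075 per year.
The ordinary-annuity PV formula values the stream one period before the first payment (period 8); discount that back 8 periods:
PV₀ = 108,800 × [1 − (1+r)^−6] / r × (1+r)^−8 = €286,345.30

€286,345.30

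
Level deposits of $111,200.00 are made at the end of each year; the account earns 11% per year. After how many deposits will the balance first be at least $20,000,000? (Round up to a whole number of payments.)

30 payments

Periodic rate r = 0.11 per year.
Ordinary annuity FV: 20,000,000 = 111,200 × [((1+r)^n − 1)/r].
(1+r)^n = 1 + 20,000,000 × r / 111,200, so n = ln(1 + 20,000,000·r/111,200) / ln(1+r) = 29.07.
Round up to a whole number of payments: n = 30.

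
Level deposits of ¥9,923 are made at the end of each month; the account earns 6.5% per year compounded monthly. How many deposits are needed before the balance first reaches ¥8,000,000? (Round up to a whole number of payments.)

312 payments

Periodic rate r = 0.065/12 per month; n is counted in months.
Ordinary annuity FV: 8,000,000 = 9,923 × [((1+r)^n − 1)/r].
(1+r)^n = 1 + 8,000,000 × r / 9,923, so n = ln(1 + 8,000,000·r/9,923) / ln(1+r) = 311.04.
Round up to a whole number of payments: n = 312.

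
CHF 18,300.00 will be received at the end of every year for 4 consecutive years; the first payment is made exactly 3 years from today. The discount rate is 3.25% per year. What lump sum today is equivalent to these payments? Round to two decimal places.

Ordinary annuity of 4 payments, first payment at period 3.
Periodic rate r = 0.0325 per year.
The ordinary-annuity PV formula values the stream one period before the first payment (period 2); discount that back 2 periods:
PV₀ = 18,300 × [1 − (1+r)^−4] / r × (1+r)^−2 = CHF 63,428.35

CHF 63,428.35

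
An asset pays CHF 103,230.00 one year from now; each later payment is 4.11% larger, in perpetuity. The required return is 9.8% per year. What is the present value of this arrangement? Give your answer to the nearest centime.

Periodic rate r = 0.098 per year.
Growing perpetuity (Gordon): PV = PMT₁ / (r − g) = 103,230 / (r − 0.0411) = CHF 1,814,235.50.

CHF 1,814,235.50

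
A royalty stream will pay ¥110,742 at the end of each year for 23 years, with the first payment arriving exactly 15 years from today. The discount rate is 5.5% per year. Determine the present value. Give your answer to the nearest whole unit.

¥673,793

Ordinary annuity of 23 payments, first payment at period 15.
Periodic rate r = 0.055 per year.
The ordinary-annuity PV formula values the stream one period before the first payment (period 14); discount that back 14 periods:
PV₀ = 110,742 × [1 − (1+r)^−23] / r × (1+r)^−14 = ¥673,793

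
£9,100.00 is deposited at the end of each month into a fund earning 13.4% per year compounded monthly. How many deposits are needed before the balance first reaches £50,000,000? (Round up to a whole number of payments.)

Periodic rate r = 0.134/12 per month; n is counted in months.
Ordinary annuity FV: 50,000,000 = 9,100 × [((1+r)^n − 1)/r].
(1+r)^n = 1 + 50,000,000 × r / 9,100, so n = ln(1 + 50,000,000·r/9,100) / ln(1+r) = 372.17.
Round up to a whole number of payments: n = 373.

373 payments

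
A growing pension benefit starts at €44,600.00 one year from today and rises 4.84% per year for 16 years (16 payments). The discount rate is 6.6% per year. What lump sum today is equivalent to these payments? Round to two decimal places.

€592,583.23

Periodic rate r = 0.066 per year.
Growing ordinary annuity: PV = PMT₁ × [1 − ((1+g)/(1+r))^n] / (r − g) = 44,600 × [1 − ((1+0.0484)/(1+r))^16] / (r − 0.0484) = €592,583.23.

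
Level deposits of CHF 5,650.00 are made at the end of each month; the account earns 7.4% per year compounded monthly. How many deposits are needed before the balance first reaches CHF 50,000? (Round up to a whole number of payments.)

Periodic rate r = 0.074/12 per month; n is counted in months.
Ordinary annuity FV: 50,000 = 5,650 × [((1+r)^n − 1)/r].
(1+r)^n = 1 + 50,000 × r / 5,650, so n = ln(1 + 50,000·r/5,650) / ln(1+r) = 8.64.
Round up to a whole number of payments: n = 9.

9 payments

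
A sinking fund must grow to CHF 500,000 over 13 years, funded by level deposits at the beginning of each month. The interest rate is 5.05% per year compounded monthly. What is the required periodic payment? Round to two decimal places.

Level annuity due; solve FV = PMT × [((1+r)^n − 1)/r] × (1+r) for PMT.
Periodic rate r = 0.0505/12 per month; n is counted in months.
With n = 156: PMT = 500,000 / ([((1+r)^n − 1)/r] × (1+r)) = CHF 2,264.32

CHF 2,264.32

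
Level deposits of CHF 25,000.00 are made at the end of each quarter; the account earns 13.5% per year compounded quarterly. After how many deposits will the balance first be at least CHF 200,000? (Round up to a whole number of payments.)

8 payments

Periodic rate r = 0.135/4 per quarter; n is counted in quarters.
Ordinary annuity FV: 200,000 = 25,000 × [((1+r)^n − 1)/r].
(1+r)^n = 1 + 200,000 × r / 25,000, so n = ln(1 + 200,000·r/25,000) / ln(1+r) = 7.20.
Round up to a whole number of payments: n = 8.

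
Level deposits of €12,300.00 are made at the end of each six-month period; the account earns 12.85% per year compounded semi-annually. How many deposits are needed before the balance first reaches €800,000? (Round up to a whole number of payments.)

Periodic rate r = 0.1285/2 per half-year; n is counted in half-years.
Ordinary annuity FV: 800,000 = 12,300 × [((1+r)^n − 1)/r].
(1+r)^n = 1 + 800,000 × r / 12,300, so n = ln(1 + 800,000·r/12,300) / ln(1+r) = 26.41.
Round up to a whole number of payments: n = 27.

27 payments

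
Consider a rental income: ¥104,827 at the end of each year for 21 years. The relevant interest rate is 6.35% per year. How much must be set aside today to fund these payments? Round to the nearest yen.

This is an ordinary annuity: 21 payments of ¥104,827 at the end of each year.
Periodic rate r = 0.0635 per year.
PV = PMT × [(1 − (1+r)^−n)/r] = 104,827 × [1 − (1+r)^−21] / r = ¥1,197,700

¥1,197,700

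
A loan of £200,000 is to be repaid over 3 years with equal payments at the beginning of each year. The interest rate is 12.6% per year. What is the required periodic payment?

£74,715.52

Level annuity due; solve PV = PMT × [(1 − (1+r)^−n)/r] × (1+r) for PMT.
Periodic rate r = 0.126 per year.
With n = 3: PMT = 200,000 / ([(1 − (1+r)^−n)/r] × (1+r)) = £74,715.52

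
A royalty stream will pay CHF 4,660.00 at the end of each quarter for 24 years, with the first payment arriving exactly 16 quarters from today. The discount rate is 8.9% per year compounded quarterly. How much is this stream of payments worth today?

Ordinary annuity of 96 payments, first payment at period 16.
Periodic rate r = 0.089/4 per quarter; n is counted in quarters.
The ordinary-annuity PV formula values the stream one period before the first payment (period 15); discount that back 15 periods:
PV₀ = 4,660 × [1 − (1+r)^−96] / r × (1+r)^−15 = CHF 132,350.32

CHF 132,350.32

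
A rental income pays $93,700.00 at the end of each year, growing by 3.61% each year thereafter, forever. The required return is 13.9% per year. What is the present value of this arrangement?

Periodic rate r = 0.139 per year.
Growing perpetuity (Gordon): PV = PMT₁ / (r − g) = 93,700 / (r − 0.0361) = $910,592.81.

$910,592.81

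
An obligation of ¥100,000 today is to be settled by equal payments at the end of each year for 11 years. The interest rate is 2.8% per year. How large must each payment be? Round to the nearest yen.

¥10,688

Level ordinary annuity; solve PV = PMT × [(1 − (1+r)^−n)/r] for PMT.
Periodic rate r = 0.028 per year.
With n = 11: PMT = 100,000 / ([(1 − (1+r)^−n)/r]) = ¥10,688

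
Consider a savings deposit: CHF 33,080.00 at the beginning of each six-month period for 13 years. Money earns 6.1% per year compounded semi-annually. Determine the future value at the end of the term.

This is an annuity due: 26 deposits of CHF 33,080.00 at the beginning of each six-month period.
Periodic rate r = 0.061/2 per half-year; n is counted in half-years.
FV = PMT × [((1+r)^n − 1)/r] × (1+r) = 33,080 × [(1+r)^26 − 1] / r × (1+r) = CHF 1,323,294.86

CHF 1,323,294.86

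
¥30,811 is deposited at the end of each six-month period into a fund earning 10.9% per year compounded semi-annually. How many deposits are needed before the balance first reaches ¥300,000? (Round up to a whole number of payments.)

Periodic rate r = 0.109/2 per half-year; n is counted in half-years.
Ordinary annuity FV: 300,000 = 30,811 × [((1+r)^n − 1)/r].
(1+r)^n = 1 + 300,000 × r / 30,811, so n = ln(1 + 300,000·r/30,811) / ln(1+r) = 8.02.
Round up to a whole number of payments: n = 9.

9 payments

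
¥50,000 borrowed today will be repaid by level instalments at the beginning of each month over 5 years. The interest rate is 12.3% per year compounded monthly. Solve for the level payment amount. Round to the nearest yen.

Level annuity due; solve PV = PMT × [(1 − (1+r)^−n)/r] × (1+r) for PMT.
Periodic rate r = 0.123/12 per month; n is counted in months.
With n = 60: PMT = 50,000 / ([(1 − (1+r)^−n)/r] × (1+r)) = ¥1,108

¥1,108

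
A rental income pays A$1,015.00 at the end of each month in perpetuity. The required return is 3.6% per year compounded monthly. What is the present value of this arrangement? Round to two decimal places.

A$338,333.33

Periodic rate r = 0.036/12 per month.
Level perpetuity: PV = PMT / r = 1,015 / (0.036/12) = A$338,333.33.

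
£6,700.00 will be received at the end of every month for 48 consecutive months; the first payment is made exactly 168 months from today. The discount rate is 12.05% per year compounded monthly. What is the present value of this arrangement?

Ordinary annuity of 48 payments, first payment at period 168.
Periodic rate r = 0.1205/12 per month; n is counted in months.
The ordinary-annuity PV formula values the stream one period before the first payment (period 167); discount that back 167 periods:
PV₀ = 6,700 × [1 − (1+r)^−48] / r × (1+r)^−167 = £47,917.54

£47,917.54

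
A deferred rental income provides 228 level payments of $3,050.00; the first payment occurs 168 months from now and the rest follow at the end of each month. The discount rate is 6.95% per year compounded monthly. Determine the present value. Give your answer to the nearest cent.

Ordinary annuity of 228 payments, first payment at period 168.
Periodic rate r = 0.0695/12 per month; n is counted in months.
The ordinary-annuity PV formula values the stream one period before the first payment (period 167); discount that back 167 periods:
PV₀ = 3,050 × [1 − (1+r)^−228] / r × (1+r)^−167 = $146,944.56

$146,944.56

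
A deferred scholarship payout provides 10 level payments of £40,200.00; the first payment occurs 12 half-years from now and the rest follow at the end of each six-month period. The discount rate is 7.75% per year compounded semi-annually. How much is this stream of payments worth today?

£215,963.39

Ordinary annuity of 10 payments, first payment at period 12.
Periodic rate r = 0.0775/2 per half-year; n is counted in half-years.
The ordinary-annuity PV formula values the stream one period before the first payment (period 11); discount that back 11 periods:
PV₀ = 40,200 × [1 − (1+r)^−10] / r × (1+r)^−11 = £215,963.39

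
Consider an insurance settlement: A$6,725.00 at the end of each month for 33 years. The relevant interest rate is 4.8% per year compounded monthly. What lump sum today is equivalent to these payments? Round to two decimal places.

A$1,335,245.28

This is an ordinary annuity: 396 payments of A$6,725.00 at the end of each month.
Periodic rate r = 0.048/12 per month; n is counted in months.
PV = PMT × [(1 − (1+r)^−n)/r] = 6,725 × [1 − (1+r)^−396] / r = A$1,335,245.28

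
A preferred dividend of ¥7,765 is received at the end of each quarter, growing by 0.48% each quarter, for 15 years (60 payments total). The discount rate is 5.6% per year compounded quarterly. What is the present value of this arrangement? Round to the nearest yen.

Periodic rate r = 0.056/4 per quarter; n is counted in quarters.
Growing ordinary annuity: PV = PMT₁ × [1 − ((1+g)/(1+r))^n] / (r − g) = 7,765 × [1 − ((1+0.0048)/(1+r))^60] / (r − 0.0048) = ¥355,534.

¥355,534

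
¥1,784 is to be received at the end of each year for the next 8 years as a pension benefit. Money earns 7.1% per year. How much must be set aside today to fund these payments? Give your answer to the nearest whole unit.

¥10,612

This is an ordinary annuity: 8 payments of ¥1,784 at the end of each year.
Periodic rate r = 0.071 per year.
PV = PMT × [(1 − (1+r)^−n)/r] = 1,784 × [1 − (1+r)^−8] / r = ¥10,612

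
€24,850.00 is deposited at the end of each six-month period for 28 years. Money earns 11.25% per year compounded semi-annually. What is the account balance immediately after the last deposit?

€9,023,651.09

This is an ordinary annuity: 56 deposits of €24,850.00 at the end of each six-month period.
Periodic rate r = 0.1125/2 per half-year; n is counted in half-years.
FV = PMT × [((1+r)^n − 1)/r] = 24,850 × [(1+r)^56 − 1] / r = €9,023,651.09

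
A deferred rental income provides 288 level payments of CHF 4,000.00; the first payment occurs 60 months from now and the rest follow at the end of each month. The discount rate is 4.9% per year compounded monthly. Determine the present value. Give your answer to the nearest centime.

Ordinary annuity of 288 payments, first payment at period 60.
Periodic rate r = 0.049/12 per month; n is counted in months.
The ordinary-annuity PV formula values the stream one period before the first payment (period 59); discount that back 59 periods:
PV₀ = 4,000 × [1 − (1+r)^−288] / r × (1+r)^−59 = CHF 532,047.44

CHF 532,047.44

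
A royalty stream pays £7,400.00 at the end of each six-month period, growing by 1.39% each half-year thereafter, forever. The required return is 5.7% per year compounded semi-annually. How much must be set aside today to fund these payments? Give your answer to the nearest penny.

£506,849.32

Periodic rate r = 0.057/2 per half-year.
Growing perpetuity (Gordon): PV = PMT₁ / (r − g) = 7,400 / (r − 0.0139) = £506,849.32.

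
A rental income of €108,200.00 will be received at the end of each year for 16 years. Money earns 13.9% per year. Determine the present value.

This is an ordinary annuity: 16 payments of €108,200.00 at the end of each year.
Periodic rate r = 0.139 per year.
PV = PMT × [(1 − (1+r)^−n)/r] = 108,200 × [1 − (1+r)^−16] / r = €681,403.61

€681,403.61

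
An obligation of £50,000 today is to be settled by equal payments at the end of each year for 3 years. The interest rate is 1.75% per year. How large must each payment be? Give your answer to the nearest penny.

Level ordinary annuity; solve PV = PMT × [(1 − (1+r)^−n)/r] for PMT.
Periodic rate r = 0.0175 per year.
With n = 3: PMT = 50,000 / ([(1 − (1+r)^−n)/r]) = £17,253.37

£17,253.37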